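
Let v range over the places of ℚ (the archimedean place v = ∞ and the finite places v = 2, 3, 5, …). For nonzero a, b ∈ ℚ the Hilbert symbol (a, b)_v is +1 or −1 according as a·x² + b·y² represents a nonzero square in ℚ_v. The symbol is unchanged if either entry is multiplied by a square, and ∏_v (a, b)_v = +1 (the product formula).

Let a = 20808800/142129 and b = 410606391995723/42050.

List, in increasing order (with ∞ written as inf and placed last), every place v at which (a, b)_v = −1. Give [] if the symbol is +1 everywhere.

[2, 23]

Mod squares: a ≡ 38, b ≡ 27094. Check v ∈ {∞, 2, 5, 7, 11, 13, 17, 19, 23, 29, 31, 37}.
v=37: a=37^2·(≡21), b=37^0·(≡3) mod 37; (21|37)=+1, (3|37)=+1; (−1)^{2·0·18}·(+1)^0·(+1)^2 = +1.
v=17: a=17^0·(≡2), b=17^2·(≡8) mod 17; (2|17)=+1, (8|17)=+1; (−1)^{0·2·8}·(+1)^2·(+1)^0 = +1.
v=5: a=5^2·(≡3), b=5^-2·(≡4) mod 5; (3|5)=-1, (4|5)=+1; (−1)^{2·-2·2}·(-1)^-2·(+1)^2 = +1.
v=29: a=29^-2·(≡1), b=29^-2·(≡8) mod 29; (1|29)=+1, (8|29)=-1; (−1)^{-2·-2·14}·(+1)^-2·(-1)^-2 = +1.
v=2: v_2(a)=5, v_2(b)=-1; units ≡ 3, 3 (mod 8); ε·ε+αω+βω = 1·1+5·1+-1·1 ≡ 1  ⇒  (a,b)_2 = -1.
v=23: a=23^0·(≡20), b=23^1·(≡11) mod 23; (20|23)=-1, (11|23)=-1; (−1)^{0·1·11}·(-1)^1·(-1)^0 = -1.
v=19: a=19^1·(≡15), b=19^3·(≡1) mod 19; (15|19)=-1, (1|19)=+1; (−1)^{1·3·9}·(-1)^3·(+1)^1 = +1.
v=31: a=31^0·(≡2), b=31^1·(≡29) mod 31; (2|31)=+1, (29|31)=-1; (−1)^{0·1·15}·(+1)^1·(-1)^0 = +1.
v=11: a=11^0·(≡5), b=11^2·(≡3) mod 11; (5|11)=+1, (3|11)=+1; (−1)^{0·2·5}·(+1)^2·(+1)^0 = +1.
v=∞: 38 > 0 and 27094 > 0  ⇒  (a,b)_∞ = +1.
v=13: a=13^-2·(≡10), b=13^0·(≡5) mod 13; (10|13)=+1, (5|13)=-1; (−1)^{-2·0·6}·(+1)^0·(-1)^-2 = +1.
v=7: a=7^0·(≡5), b=7^4·(≡4) mod 7; (5|7)=-1, (4|7)=+1; (−1)^{0·4·3}·(-1)^4·(+1)^0 = +1.
|Ram(38, 27094)| = 2, even; anisotropic at {2, 23}.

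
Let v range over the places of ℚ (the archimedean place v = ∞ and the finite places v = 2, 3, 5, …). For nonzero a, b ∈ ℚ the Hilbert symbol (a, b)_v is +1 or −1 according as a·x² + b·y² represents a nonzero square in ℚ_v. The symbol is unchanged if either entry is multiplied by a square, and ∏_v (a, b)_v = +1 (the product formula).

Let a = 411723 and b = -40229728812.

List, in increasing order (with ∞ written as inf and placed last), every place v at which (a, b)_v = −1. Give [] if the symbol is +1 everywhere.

Mod squares: a ≡ 5083, b ≡ -3095547. Check v ∈ {∞, 2, 3, 7, 13, 17, 19, 23, 29}.
v=17: a=17^1·(≡11), b=17^1·(≡2) mod 17; (11|17)=-1, (2|17)=+1; (−1)^{1·1·8}·(-1)^1·(+1)^1 = -1.
v=7: a=7^0·(≡4), b=7^1·(≡2) mod 7; (4|7)=+1, (2|7)=+1; (−1)^{0·1·3}·(+1)^1·(+1)^0 = +1.
v=29: a=29^0·(≡10), b=29^1·(≡24) mod 29; (10|29)=-1, (24|29)=+1; (−1)^{0·1·14}·(-1)^1·(+1)^0 = -1.
v=∞: 5083 > 0 and -3095547 < 0  ⇒  (a,b)_∞ = +1.
v=13: a=13^1·(≡3), b=13^1·(≡5) mod 13; (3|13)=+1, (5|13)=-1; (−1)^{1·1·6}·(+1)^1·(-1)^1 = -1.
v=2: v_2(a)=0, v_2(b)=2; units ≡ 3, 5 (mod 8); ε·ε+αω+βω = 1·0+0·1+2·1 ≡ 0  ⇒  (a,b)_2 = +1.
v=3: a=3^4·(≡1), b=3^3·(≡1) mod 3; (1|3)=+1, (1|3)=+1; (−1)^{4·3·1}·(+1)^3·(+1)^4 = +1.
v=23: a=23^1·(≡7), b=23^1·(≡7) mod 23; (7|23)=-1, (7|23)=-1; (−1)^{1·1·11}·(-1)^1·(-1)^1 = -1.
v=19: a=19^0·(≡12), b=19^2·(≡1) mod 19; (12|19)=-1, (1|19)=+1; (−1)^{0·2·9}·(-1)^2·(+1)^0 = +1.
(5083, -3095547 / ℚ) ramifies at {13, 17, 23, 29}: a division algebra.

[13, 17, 23, 29]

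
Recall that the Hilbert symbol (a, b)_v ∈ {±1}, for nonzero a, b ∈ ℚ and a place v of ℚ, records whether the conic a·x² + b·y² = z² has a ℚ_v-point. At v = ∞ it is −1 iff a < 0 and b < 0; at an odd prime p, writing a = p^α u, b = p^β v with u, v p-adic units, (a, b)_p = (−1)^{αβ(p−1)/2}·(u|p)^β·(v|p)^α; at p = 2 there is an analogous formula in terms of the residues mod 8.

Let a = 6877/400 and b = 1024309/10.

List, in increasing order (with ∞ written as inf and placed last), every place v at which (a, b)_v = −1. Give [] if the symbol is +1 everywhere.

[2, 5, 11, 19]

(a, b) ≡ (13, 60610) mod (ℚ^×)²; places V = {2, 5, 11, 13, 19, 23, 29, ∞}.
(a,b)_29: α=0, u≡9; β=1, v≡26 (mod 29); (9|29)=+1, (26|29)=-1; sign (−1)^0·+1^1·-1^0 = +1.
(a,b)_23: α=2, u≡4; β=0, v≡5 (mod 23); (4|23)=+1, (5|23)=-1; sign (−1)^0·+1^0·-1^2 = +1.
(a,b)_13: α=1, u≡10; β=2, v≡12 (mod 13); (10|13)=+1, (12|13)=+1; sign (−1)^0·+1^2·+1^1 = +1.
(a,b)_11: α=0, u≡6; β=1, v≡7 (mod 11); (6|11)=-1, (7|11)=-1; sign (−1)^0·-1^1·-1^0 = -1.
(a,b)_19: α=0, u≡18; β=1, v≡16 (mod 19); (18|19)=-1, (16|19)=+1; sign (−1)^0·-1^1·+1^0 = -1.
(a,b)_∞: sgn(13)=+, sgn(60610)=+, so +1.
(a,b)_2: α=-4, β=-1; u≡5, v≡1 (mod 8); ε(u)ε(v)=0·0, αω(v)=-4·0, βω(u)=-1·1; sum ≡ 1  ⇒  -1.
(a,b)_5: α=-2, u≡2; β=-1, v≡2 (mod 5); (2|5)=-1, (2|5)=-1; sign (−1)^0·-1^-1·-1^-2 = -1.
|Ram(13, 60610)| = 4, even; anisotropic at {2, 5, 11, 19}.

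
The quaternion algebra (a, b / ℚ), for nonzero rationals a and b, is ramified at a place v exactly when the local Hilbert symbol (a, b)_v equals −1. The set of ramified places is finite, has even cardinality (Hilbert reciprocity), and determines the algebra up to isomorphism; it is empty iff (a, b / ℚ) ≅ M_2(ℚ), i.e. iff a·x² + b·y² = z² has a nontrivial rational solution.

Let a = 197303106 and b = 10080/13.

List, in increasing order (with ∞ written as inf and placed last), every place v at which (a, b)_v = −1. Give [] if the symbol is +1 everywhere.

Mod squares: a ≡ 66, b ≡ 910. Check v ∈ {∞, 2, 3, 5, 7, 11, 13, 19}.
v=11: a=11^1·(≡2), b=11^0·(≡2) mod 11; (2|11)=-1, (2|11)=-1; (−1)^{1·0·5}·(-1)^0·(-1)^1 = -1.
v=7: a=7^2·(≡5), b=7^1·(≡2) mod 7; (5|7)=-1, (2|7)=+1; (−1)^{2·1·3}·(-1)^1·(+1)^2 = -1.
v=19: a=19^2·(≡11), b=19^0·(≡11) mod 19; (11|19)=+1, (11|19)=+1; (−1)^{2·0·9}·(+1)^0·(+1)^2 = +1.
v=3: a=3^1·(≡1), b=3^2·(≡1) mod 3; (1|3)=+1, (1|3)=+1; (−1)^{1·2·1}·(+1)^2·(+1)^1 = +1.
v=∞: 66 > 0 and 910 > 0  ⇒  (a,b)_∞ = +1.
v=5: a=5^0·(≡1), b=5^1·(≡2) mod 5; (1|5)=+1, (2|5)=-1; (−1)^{0·1·2}·(+1)^1·(-1)^0 = +1.
v=2: v_2(a)=1, v_2(b)=5; units ≡ 1, 7 (mod 8); ε·ε+αω+βω = 0·1+1·0+5·0 ≡ 0  ⇒  (a,b)_2 = +1.
v=13: a=13^2·(≡9), b=13^-1·(≡5) mod 13; (9|13)=+1, (5|13)=-1; (−1)^{2·-1·6}·(+1)^-1·(-1)^2 = +1.
Ram(66, 910) = {7, 11}; no ℚ_7-point on the conic.

[7, 11]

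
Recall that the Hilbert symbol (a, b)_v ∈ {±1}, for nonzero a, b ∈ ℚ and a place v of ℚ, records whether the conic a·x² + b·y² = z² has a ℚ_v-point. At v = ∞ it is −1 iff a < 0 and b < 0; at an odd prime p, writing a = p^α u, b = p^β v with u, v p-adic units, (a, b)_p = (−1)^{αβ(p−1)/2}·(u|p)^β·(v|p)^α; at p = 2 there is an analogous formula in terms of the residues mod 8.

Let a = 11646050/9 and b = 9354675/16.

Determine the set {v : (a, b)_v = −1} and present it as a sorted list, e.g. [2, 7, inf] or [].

(a, b) ≡ (465842, 374187) mod (ℚ^×)²; places V = {2, 3, 5, 11, 13, 17, 19, 23, 29, 41, ∞}.
(a,b)_2: α=1, β=-4; u≡1, v≡3 (mod 8); ε(u)ε(v)=0·1, αω(v)=1·1, βω(u)=-4·0; sum ≡ 1  ⇒  -1.
(a,b)_17: α=0, u≡9; β=1, v≡15 (mod 17); (9|17)=+1, (15|17)=+1; sign (−1)^0·+1^1·+1^0 = +1.
(a,b)_3: α=-2, u≡2; β=1, v≡1 (mod 3); (2|3)=-1, (1|3)=+1; sign (−1)^0·-1^1·+1^-2 = -1.
(a,b)_41: α=1, u≡23; β=0, v≡20 (mod 41); (23|41)=+1, (20|41)=+1; sign (−1)^0·+1^0·+1^1 = +1.
(a,b)_13: α=1, u≡8; β=0, v≡6 (mod 13); (8|13)=-1, (6|13)=-1; sign (−1)^0·-1^0·-1^1 = -1.
(a,b)_∞: sgn(465842)=+, sgn(374187)=+, so +1.
(a,b)_11: α=0, u≡1; β=1, v≡3 (mod 11); (1|11)=+1, (3|11)=+1; sign (−1)^0·+1^1·+1^0 = +1.
(a,b)_23: α=1, u≡21; β=1, v≡1 (mod 23); (21|23)=-1, (1|23)=+1; sign (−1)^1·-1^1·+1^1 = +1.
(a,b)_29: α=0, u≡3; β=1, v≡15 (mod 29); (3|29)=-1, (15|29)=-1; sign (−1)^0·-1^1·-1^0 = -1.
(a,b)_5: α=2, u≡3; β=2, v≡2 (mod 5); (3|5)=-1, (2|5)=-1; sign (−1)^0·-1^2·-1^2 = +1.
(a,b)_19: α=1, u≡18; β=0, v≡17 (mod 19); (18|19)=-1, (17|19)=+1; sign (−1)^0·-1^0·+1^1 = +1.
|Ram(465842, 374187)| = 4, even; anisotropic at {2, 3, 13, 29}.

[2, 3, 13, 29]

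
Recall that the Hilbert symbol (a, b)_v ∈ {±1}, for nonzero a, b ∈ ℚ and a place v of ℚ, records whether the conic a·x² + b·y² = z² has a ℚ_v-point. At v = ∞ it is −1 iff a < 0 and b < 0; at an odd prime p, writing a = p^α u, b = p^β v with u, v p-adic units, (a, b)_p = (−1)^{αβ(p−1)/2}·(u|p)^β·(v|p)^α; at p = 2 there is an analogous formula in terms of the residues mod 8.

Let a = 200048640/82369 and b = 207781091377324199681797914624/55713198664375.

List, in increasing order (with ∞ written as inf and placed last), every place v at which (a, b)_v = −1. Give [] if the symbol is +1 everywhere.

[3, 5, 19, 31]

(a, b) ≡ (12210, 171162222) mod (ℚ^×)²; places V = {2, 3, 5, 7, 11, 17, 19, 31, 37, 41, 47, ∞}.
(a,b)_3: α=1, u≡2; β=7, v≡2 (mod 3); (2|3)=-1, (2|3)=-1; sign (−1)^1·-1^7·-1^1 = -1.
(a,b)_41: α=-2, u≡16; β=0, v≡35 (mod 41); (16|41)=+1, (35|41)=-1; sign (−1)^0·+1^0·-1^-2 = +1.
(a,b)_∞: sgn(12210)=+, sgn(171162222)=+, so +1.
(a,b)_2: α=15, β=47; u≡1, v≡7 (mod 8); ε(u)ε(v)=0·1, αω(v)=15·0, βω(u)=47·0; sum ≡ 0  ⇒  +1.
(a,b)_7: α=-2, u≡1; β=-9, v≡1 (mod 7); (1|7)=+1, (1|7)=+1; sign (−1)^0·+1^-9·+1^-2 = +1.
(a,b)_19: α=0, u≡18; β=1, v≡4 (mod 19); (18|19)=-1, (4|19)=+1; sign (−1)^0·-1^1·+1^0 = -1.
(a,b)_47: α=0, u≡17; β=-2, v≡39 (mod 47); (17|47)=+1, (39|47)=-1; sign (−1)^0·+1^-2·-1^0 = +1.
(a,b)_37: α=1, u≡3; β=3, v≡30 (mod 37); (3|37)=+1, (30|37)=+1; sign (−1)^0·+1^3·+1^1 = +1.
(a,b)_11: α=1, u≡6; β=3, v≡4 (mod 11); (6|11)=-1, (4|11)=+1; sign (−1)^1·-1^3·+1^1 = +1.
(a,b)_5: α=1, u≡2; β=-4, v≡3 (mod 5); (2|5)=-1, (3|5)=-1; sign (−1)^0·-1^-4·-1^1 = -1.
(a,b)_17: α=0, u≡13; β=1, v≡14 (mod 17); (13|17)=+1, (14|17)=-1; sign (−1)^0·+1^1·-1^0 = +1.
(a,b)_31: α=0, u≡30; β=1, v≡28 (mod 31); (30|31)=-1, (28|31)=+1; sign (−1)^0·-1^1·+1^0 = -1.
Ram(12210, 171162222) = {3, 5, 19, 31}; no ℚ_3-point on the conic.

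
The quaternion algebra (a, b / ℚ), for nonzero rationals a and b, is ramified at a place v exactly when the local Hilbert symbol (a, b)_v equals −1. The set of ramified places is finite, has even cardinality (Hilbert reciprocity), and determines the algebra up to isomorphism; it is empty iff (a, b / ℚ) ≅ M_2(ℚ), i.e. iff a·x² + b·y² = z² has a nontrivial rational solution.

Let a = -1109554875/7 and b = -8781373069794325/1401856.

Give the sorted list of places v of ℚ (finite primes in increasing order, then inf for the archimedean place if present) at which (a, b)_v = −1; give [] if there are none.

[2, 3, 5, inf]

Mod squares: a ≡ -285285, b ≡ -13. Check v ∈ {∞, 2, 3, 5, 7, 11, 13, 17, 19, 37}.
v=17: a=17^0·(≡15), b=17^2·(≡9) mod 17; (15|17)=+1, (9|17)=+1; (−1)^{0·2·8}·(+1)^2·(+1)^0 = +1.
v=3: a=3^3·(≡2), b=3^0·(≡2) mod 3; (2|3)=-1, (2|3)=-1; (−1)^{3·0·1}·(-1)^0·(-1)^3 = -1.
v=∞: -285285 < 0 and -13 < 0  ⇒  (a,b)_∞ = -1.
v=37: a=37^0·(≡18), b=37^-2·(≡17) mod 37; (18|37)=-1, (17|37)=-1; (−1)^{0·-2·18}·(-1)^-2·(-1)^0 = +1.
v=11: a=11^3·(≡3), b=11^4·(≡5) mod 11; (3|11)=+1, (5|11)=+1; (−1)^{3·4·5}·(+1)^4·(+1)^3 = +1.
v=7: a=7^-1·(≡5), b=7^2·(≡1) mod 7; (5|7)=-1, (1|7)=+1; (−1)^{-1·2·3}·(-1)^2·(+1)^-1 = +1.
v=19: a=19^1·(≡13), b=19^4·(≡9) mod 19; (13|19)=-1, (9|19)=+1; (−1)^{1·4·9}·(-1)^4·(+1)^1 = +1.
v=13: a=13^1·(≡1), b=13^1·(≡4) mod 13; (1|13)=+1, (4|13)=+1; (−1)^{1·1·6}·(+1)^1·(+1)^1 = +1.
v=2: v_2(a)=0, v_2(b)=-10; units ≡ 3, 3 (mod 8); ε·ε+αω+βω = 1·1+0·1+-10·1 ≡ 1  ⇒  (a,b)_2 = -1.
v=5: a=5^3·(≡3), b=5^2·(≡2) mod 5; (3|5)=-1, (2|5)=-1; (−1)^{3·2·2}·(-1)^2·(-1)^3 = -1.
|Ram(-285285, -13)| = 4, even; anisotropic at {2, 3, 5, ∞}.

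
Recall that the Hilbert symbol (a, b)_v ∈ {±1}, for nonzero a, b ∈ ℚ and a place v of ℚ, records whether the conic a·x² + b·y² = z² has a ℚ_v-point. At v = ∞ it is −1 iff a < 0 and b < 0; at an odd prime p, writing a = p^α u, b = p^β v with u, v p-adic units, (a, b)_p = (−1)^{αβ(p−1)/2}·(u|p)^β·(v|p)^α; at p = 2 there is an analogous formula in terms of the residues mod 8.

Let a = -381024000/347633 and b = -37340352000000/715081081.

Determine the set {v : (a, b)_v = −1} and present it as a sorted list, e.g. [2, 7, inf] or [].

Mod squares: a ≡ -255, b ≡ -3. Check v ∈ {∞, 2, 3, 5, 7, 11, 13, 17}.
v=11: a=11^-2·(≡3), b=11^-4·(≡6) mod 11; (3|11)=+1, (6|11)=-1; (−1)^{-2·-4·5}·(+1)^-4·(-1)^-2 = +1.
v=2: v_2(a)=8, v_2(b)=12; units ≡ 1, 5 (mod 8); ε·ε+αω+βω = 0·0+8·1+12·0 ≡ 0  ⇒  (a,b)_2 = +1.
v=5: a=5^3·(≡1), b=5^6·(≡2) mod 5; (1|5)=+1, (2|5)=-1; (−1)^{3·6·2}·(+1)^6·(-1)^3 = -1.
v=∞: -255 < 0 and -3 < 0  ⇒  (a,b)_∞ = -1.
v=7: a=7^2·(≡1), b=7^4·(≡2) mod 7; (1|7)=+1, (2|7)=+1; (−1)^{2·4·3}·(+1)^4·(+1)^2 = +1.
v=3: a=3^5·(≡2), b=3^5·(≡2) mod 3; (2|3)=-1, (2|3)=-1; (−1)^{5·5·1}·(-1)^5·(-1)^5 = -1.
v=17: a=17^-1·(≡4), b=17^-2·(≡7) mod 17; (4|17)=+1, (7|17)=-1; (−1)^{-1·-2·8}·(+1)^-2·(-1)^-1 = -1.
v=13: a=13^-2·(≡11), b=13^-2·(≡9) mod 13; (11|13)=-1, (9|13)=+1; (−1)^{-2·-2·6}·(-1)^-2·(+1)^-2 = +1.
Ram(-255, -3) = {3, 5, 17, ∞}; no ℚ_3-point on the conic.

[3, 5, 17, inf]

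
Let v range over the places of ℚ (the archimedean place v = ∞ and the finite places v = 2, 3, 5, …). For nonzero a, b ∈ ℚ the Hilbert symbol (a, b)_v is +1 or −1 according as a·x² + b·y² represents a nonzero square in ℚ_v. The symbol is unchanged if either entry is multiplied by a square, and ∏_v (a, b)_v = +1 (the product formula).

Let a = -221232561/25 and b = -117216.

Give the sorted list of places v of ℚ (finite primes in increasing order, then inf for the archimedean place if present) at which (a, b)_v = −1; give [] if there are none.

(a, b) ≡ (-418209, -814) mod (ℚ^×)²; places V = {2, 3, 5, 11, 19, 23, 29, 37, ∞}.
(a,b)_37: α=0, u≡29; β=1, v≡14 (mod 37); (29|37)=-1, (14|37)=-1; sign (−1)^0·-1^1·-1^0 = -1.
(a,b)_11: α=1, u≡10; β=1, v≡3 (mod 11); (10|11)=-1, (3|11)=+1; sign (−1)^1·-1^1·+1^1 = +1.
(a,b)_23: α=3, u≡5; β=0, v≡15 (mod 23); (5|23)=-1, (15|23)=-1; sign (−1)^0·-1^0·-1^3 = -1.
(a,b)_∞: sgn(-418209)=−, sgn(-814)=−, so -1.
(a,b)_5: α=-2, u≡4; β=0, v≡4 (mod 5); (4|5)=+1, (4|5)=+1; sign (−1)^0·+1^0·+1^-2 = +1.
(a,b)_3: α=1, u≡1; β=2, v≡2 (mod 3); (1|3)=+1, (2|3)=-1; sign (−1)^0·+1^2·-1^1 = -1.
(a,b)_19: α=1, u≡14; β=0, v≡14 (mod 19); (14|19)=-1, (14|19)=-1; sign (−1)^0·-1^0·-1^1 = -1.
(a,b)_2: α=0, β=5; u≡7, v≡1 (mod 8); ε(u)ε(v)=1·0, αω(v)=0·0, βω(u)=5·0; sum ≡ 0  ⇒  +1.
(a,b)_29: α=1, u≡14; β=0, v≡2 (mod 29); (14|29)=-1, (2|29)=-1; sign (−1)^0·-1^0·-1^1 = -1.
|Ram(-418209, -814)| = 6, even; anisotropic at {3, 19, 23, 29, 37, ∞}.

[3, 19, 23, 29, 37, inf]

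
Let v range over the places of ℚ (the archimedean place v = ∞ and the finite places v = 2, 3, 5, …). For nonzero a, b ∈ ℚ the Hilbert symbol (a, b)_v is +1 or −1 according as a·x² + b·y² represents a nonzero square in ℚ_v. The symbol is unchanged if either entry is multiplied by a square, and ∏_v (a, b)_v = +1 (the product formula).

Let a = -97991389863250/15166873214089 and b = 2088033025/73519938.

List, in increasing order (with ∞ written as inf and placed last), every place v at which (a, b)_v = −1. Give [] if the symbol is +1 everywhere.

[5, 13]

Mod squares: a ≡ -130, b ≡ 2. Check v ∈ {∞, 2, 3, 5, 13, 19, 37, 41, 43, 47}.
v=∞: -130 < 0 and 2 > 0  ⇒  (a,b)_∞ = +1.
v=41: a=41^-2·(≡19), b=41^0·(≡8) mod 41; (19|41)=-1, (8|41)=+1; (−1)^{-2·0·20}·(-1)^0·(+1)^-2 = +1.
v=5: a=5^3·(≡1), b=5^2·(≡2) mod 5; (1|5)=+1, (2|5)=-1; (−1)^{3·2·2}·(+1)^2·(-1)^3 = -1.
v=13: a=13^3·(≡4), b=13^2·(≡7) mod 13; (4|13)=+1, (7|13)=-1; (−1)^{3·2·6}·(+1)^2·(-1)^3 = -1.
v=3: a=3^0·(≡2), b=3^-2·(≡2) mod 3; (2|3)=-1, (2|3)=-1; (−1)^{0·-2·1}·(-1)^-2·(-1)^0 = +1.
v=19: a=19^4·(≡2), b=19^2·(≡8) mod 19; (2|19)=-1, (8|19)=-1; (−1)^{4·2·9}·(-1)^2·(-1)^4 = +1.
v=2: v_2(a)=1, v_2(b)=-1; units ≡ 7, 1 (mod 8); ε·ε+αω+βω = 1·0+1·0+-1·0 ≡ 0  ⇒  (a,b)_2 = +1.
v=43: a=43^-2·(≡8), b=43^-2·(≡18) mod 43; (8|43)=-1, (18|43)=-1; (−1)^{-2·-2·21}·(-1)^-2·(-1)^-2 = +1.
v=37: a=37^2·(≡19), b=37^2·(≡35) mod 37; (19|37)=-1, (35|37)=-1; (−1)^{2·2·18}·(-1)^2·(-1)^2 = +1.
v=47: a=47^-4·(≡40), b=47^-2·(≡28) mod 47; (40|47)=-1, (28|47)=+1; (−1)^{-4·-2·23}·(-1)^-2·(+1)^-4 = +1.
(-130, 2 / ℚ) ramifies at {5, 13}: a division algebra.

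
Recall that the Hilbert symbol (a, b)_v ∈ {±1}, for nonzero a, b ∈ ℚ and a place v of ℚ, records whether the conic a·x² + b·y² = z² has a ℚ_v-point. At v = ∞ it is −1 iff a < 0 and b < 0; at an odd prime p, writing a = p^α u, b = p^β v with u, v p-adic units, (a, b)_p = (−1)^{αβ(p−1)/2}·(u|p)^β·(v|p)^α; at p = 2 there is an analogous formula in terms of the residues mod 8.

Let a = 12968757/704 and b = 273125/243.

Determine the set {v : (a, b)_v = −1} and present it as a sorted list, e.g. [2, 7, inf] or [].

Mod squares: a ≡ 15850703, b ≡ 1311. Check v ∈ {∞, 2, 3, 5, 11, 19, 23, 31, 43, 47}.
v=∞: 15850703 > 0 and 1311 > 0  ⇒  (a,b)_∞ = +1.
v=5: a=5^0·(≡3), b=5^4·(≡4) mod 5; (3|5)=-1, (4|5)=+1; (−1)^{0·4·2}·(-1)^4·(+1)^0 = +1.
v=2: v_2(a)=-6, v_2(b)=0; units ≡ 7, 7 (mod 8); ε·ε+αω+βω = 1·1+-6·0+0·0 ≡ 1  ⇒  (a,b)_2 = -1.
v=3: a=3^2·(≡2), b=3^-5·(≡2) mod 3; (2|3)=-1, (2|3)=-1; (−1)^{2·-5·1}·(-1)^-5·(-1)^2 = -1.
v=47: a=47^1·(≡6), b=47^0·(≡1) mod 47; (6|47)=+1, (1|47)=+1; (−1)^{1·0·23}·(+1)^0·(+1)^1 = +1.
v=23: a=23^1·(≡1), b=23^1·(≡20) mod 23; (1|23)=+1, (20|23)=-1; (−1)^{1·1·11}·(+1)^1·(-1)^1 = +1.
v=43: a=43^1·(≡24), b=43^0·(≡38) mod 43; (24|43)=+1, (38|43)=+1; (−1)^{1·0·21}·(+1)^0·(+1)^1 = +1.
v=11: a=11^-1·(≡6), b=11^0·(≡6) mod 11; (6|11)=-1, (6|11)=-1; (−1)^{-1·0·5}·(-1)^0·(-1)^-1 = -1.
v=31: a=31^1·(≡17), b=31^0·(≡28) mod 31; (17|31)=-1, (28|31)=+1; (−1)^{1·0·15}·(-1)^0·(+1)^1 = +1.
v=19: a=19^0·(≡3), b=19^1·(≡2) mod 19; (3|19)=-1, (2|19)=-1; (−1)^{0·1·9}·(-1)^1·(-1)^0 = -1.
|Ram(15850703, 1311)| = 4, even; anisotropic at {2, 3, 11, 19}.

[2, 3, 11, 19]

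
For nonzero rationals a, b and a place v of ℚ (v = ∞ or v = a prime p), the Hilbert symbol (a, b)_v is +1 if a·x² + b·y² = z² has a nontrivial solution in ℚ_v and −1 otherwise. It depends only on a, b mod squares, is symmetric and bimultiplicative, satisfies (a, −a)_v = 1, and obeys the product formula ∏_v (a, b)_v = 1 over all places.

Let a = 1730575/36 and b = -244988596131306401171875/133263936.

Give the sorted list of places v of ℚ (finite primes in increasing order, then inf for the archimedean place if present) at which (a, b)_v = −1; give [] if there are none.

[]

Mod squares: a ≡ 69223, b ≡ -7843. Check v ∈ {∞, 2, 3, 5, 7, 11, 13, 23, 29, 31, 37}.
v=3: a=3^-2·(≡1), b=3^-2·(≡2) mod 3; (1|3)=+1, (2|3)=-1; (−1)^{-2·-2·1}·(+1)^-2·(-1)^-2 = +1.
v=11: a=11^1·(≡1), b=11^1·(≡7) mod 11; (1|11)=+1, (7|11)=-1; (−1)^{1·1·5}·(+1)^1·(-1)^1 = +1.
v=∞: 69223 > 0 and -7843 < 0  ⇒  (a,b)_∞ = +1.
v=31: a=31^1·(≡5), b=31^3·(≡3) mod 31; (5|31)=+1, (3|31)=-1; (−1)^{1·3·15}·(+1)^3·(-1)^1 = +1.
v=29: a=29^1·(≡28), b=29^4·(≡1) mod 29; (28|29)=+1, (1|29)=+1; (−1)^{1·4·14}·(+1)^4·(+1)^1 = +1.
v=23: a=23^0·(≡6), b=23^1·(≡16) mod 23; (6|23)=+1, (16|23)=+1; (−1)^{0·1·11}·(+1)^1·(+1)^0 = +1.
v=5: a=5^2·(≡3), b=5^8·(≡3) mod 5; (3|5)=-1, (3|5)=-1; (−1)^{2·8·2}·(-1)^8·(-1)^2 = +1.
v=2: v_2(a)=-2, v_2(b)=-6; units ≡ 7, 5 (mod 8); ε·ε+αω+βω = 1·0+-2·1+-6·0 ≡ 0  ⇒  (a,b)_2 = +1.
v=7: a=7^1·(≡6), b=7^6·(≡4) mod 7; (6|7)=-1, (4|7)=+1; (−1)^{1·6·3}·(-1)^6·(+1)^1 = +1.
v=37: a=37^0·(≡26), b=37^-2·(≡4) mod 37; (26|37)=+1, (4|37)=+1; (−1)^{0·-2·18}·(+1)^-2·(+1)^0 = +1.
v=13: a=13^0·(≡8), b=13^-2·(≡9) mod 13; (8|13)=-1, (9|13)=+1; (−1)^{0·-2·6}·(-1)^-2·(+1)^0 = +1.
Ram(a, b) = ∅: the form 69223·x² + -7843·y² − z² is isotropic over every ℚ_v, so by Hasse–Minkowski it is isotropic over ℚ.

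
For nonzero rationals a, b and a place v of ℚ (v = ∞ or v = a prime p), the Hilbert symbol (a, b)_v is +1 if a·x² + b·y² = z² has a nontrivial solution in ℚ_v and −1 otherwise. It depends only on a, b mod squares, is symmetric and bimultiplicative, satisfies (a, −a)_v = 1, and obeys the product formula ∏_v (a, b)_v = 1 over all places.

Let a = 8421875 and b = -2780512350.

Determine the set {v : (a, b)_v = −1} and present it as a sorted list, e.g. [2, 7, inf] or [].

(a, b) ≡ (11, -7854) mod (ℚ^×)²; places V = {2, 3, 5, 7, 11, 17, ∞}.
(a,b)_3: α=0, u≡2; β=1, v≡1 (mod 3); (2|3)=-1, (1|3)=+1; sign (−1)^0·-1^1·+1^0 = -1.
(a,b)_7: α=2, u≡4; β=3, v≡5 (mod 7); (4|7)=+1, (5|7)=-1; sign (−1)^0·+1^3·-1^2 = +1.
(a,b)_∞: sgn(11)=+, sgn(-7854)=−, so +1.
(a,b)_2: α=0, β=1; u≡3, v≡1 (mod 8); ε(u)ε(v)=1·0, αω(v)=0·0, βω(u)=1·1; sum ≡ 1  ⇒  -1.
(a,b)_11: α=1, u≡3; β=1, v≡1 (mod 11); (3|11)=+1, (1|11)=+1; sign (−1)^1·+1^1·+1^1 = -1.
(a,b)_5: α=6, u≡4; β=2, v≡1 (mod 5); (4|5)=+1, (1|5)=+1; sign (−1)^0·+1^2·+1^6 = +1.
(a,b)_17: α=0, u≡7; β=3, v≡14 (mod 17); (7|17)=-1, (14|17)=-1; sign (−1)^0·-1^3·-1^0 = -1.
Ram(11, -7854) = {2, 3, 11, 17}; no ℚ_2-point on the conic.

[2, 3, 11, 17]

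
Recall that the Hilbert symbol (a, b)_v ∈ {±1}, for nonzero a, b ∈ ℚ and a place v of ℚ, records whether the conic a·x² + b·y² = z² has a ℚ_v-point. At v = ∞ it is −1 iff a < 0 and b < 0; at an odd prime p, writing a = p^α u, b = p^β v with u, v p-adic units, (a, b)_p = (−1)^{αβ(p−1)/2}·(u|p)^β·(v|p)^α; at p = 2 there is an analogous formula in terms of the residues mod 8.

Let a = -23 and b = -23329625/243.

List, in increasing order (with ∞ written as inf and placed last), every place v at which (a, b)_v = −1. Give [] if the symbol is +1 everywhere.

[5, 11, 23, inf]

Mod squares: a ≡ -23, b ≡ -7755. Check v ∈ {∞, 2, 3, 5, 11, 19, 23, 47}.
v=5: a=5^0·(≡2), b=5^3·(≡1) mod 5; (2|5)=-1, (1|5)=+1; (−1)^{0·3·2}·(-1)^3·(+1)^0 = -1.
v=∞: -23 < 0 and -7755 < 0  ⇒  (a,b)_∞ = -1.
v=47: a=47^0·(≡24), b=47^1·(≡46) mod 47; (24|47)=+1, (46|47)=-1; (−1)^{0·1·23}·(+1)^1·(-1)^0 = +1.
v=2: v_2(a)=0, v_2(b)=0; units ≡ 1, 5 (mod 8); ε·ε+αω+βω = 0·0+0·1+0·0 ≡ 0  ⇒  (a,b)_2 = +1.
v=23: a=23^1·(≡22), b=23^0·(≡15) mod 23; (22|23)=-1, (15|23)=-1; (−1)^{1·0·11}·(-1)^0·(-1)^1 = -1.
v=3: a=3^0·(≡1), b=3^-5·(≡1) mod 3; (1|3)=+1, (1|3)=+1; (−1)^{0·-5·1}·(+1)^-5·(+1)^0 = +1.
v=19: a=19^0·(≡15), b=19^2·(≡11) mod 19; (15|19)=-1, (11|19)=+1; (−1)^{0·2·9}·(-1)^2·(+1)^0 = +1.
v=11: a=11^0·(≡10), b=11^1·(≡2) mod 11; (10|11)=-1, (2|11)=-1; (−1)^{0·1·5}·(-1)^1·(-1)^0 = -1.
Ram(-23, -7755) = {5, 11, 23, ∞}; no ℚ_5-point on the conic.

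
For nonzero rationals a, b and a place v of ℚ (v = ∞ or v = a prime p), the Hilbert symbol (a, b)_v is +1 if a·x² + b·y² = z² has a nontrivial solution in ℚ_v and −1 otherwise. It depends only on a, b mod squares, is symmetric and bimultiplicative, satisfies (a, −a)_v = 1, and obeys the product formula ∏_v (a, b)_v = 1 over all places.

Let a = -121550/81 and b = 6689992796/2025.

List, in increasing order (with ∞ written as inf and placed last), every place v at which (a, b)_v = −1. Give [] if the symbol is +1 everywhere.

(a, b) ≡ (-4862, 16031) mod (ℚ^×)²; places V = {2, 3, 5, 11, 13, 17, 19, 23, 41, ∞}.
(a,b)_11: α=1, u≡4; β=0, v≡3 (mod 11); (4|11)=+1, (3|11)=+1; sign (−1)^0·+1^0·+1^1 = +1.
(a,b)_41: α=0, u≡26; β=1, v≡35 (mod 41); (26|41)=-1, (35|41)=-1; sign (−1)^0·-1^1·-1^0 = -1.
(a,b)_5: α=2, u≡3; β=-2, v≡1 (mod 5); (3|5)=-1, (1|5)=+1; sign (−1)^0·-1^-2·+1^2 = +1.
(a,b)_13: α=1, u≡12; β=0, v≡11 (mod 13); (12|13)=+1, (11|13)=-1; sign (−1)^0·+1^0·-1^1 = -1.
(a,b)_3: α=-4, u≡1; β=-4, v≡2 (mod 3); (1|3)=+1, (2|3)=-1; sign (−1)^0·+1^-4·-1^-4 = +1.
(a,b)_∞: sgn(-4862)=−, sgn(16031)=+, so +1.
(a,b)_2: α=1, β=2; u≡1, v≡7 (mod 8); ε(u)ε(v)=0·1, αω(v)=1·0, βω(u)=2·0; sum ≡ 0  ⇒  +1.
(a,b)_23: α=0, u≡10; β=1, v≡5 (mod 23); (10|23)=-1, (5|23)=-1; sign (−1)^0·-1^1·-1^0 = -1.
(a,b)_17: α=1, u≡11; β=3, v≡13 (mod 17); (11|17)=-1, (13|17)=+1; sign (−1)^0·-1^3·+1^1 = -1.
(a,b)_19: α=0, u≡10; β=2, v≡10 (mod 19); (10|19)=-1, (10|19)=-1; sign (−1)^0·-1^2·-1^0 = +1.
(-4862, 16031 / ℚ) ramifies at {13, 17, 23, 41}: a division algebra.

[13, 17, 23, 41]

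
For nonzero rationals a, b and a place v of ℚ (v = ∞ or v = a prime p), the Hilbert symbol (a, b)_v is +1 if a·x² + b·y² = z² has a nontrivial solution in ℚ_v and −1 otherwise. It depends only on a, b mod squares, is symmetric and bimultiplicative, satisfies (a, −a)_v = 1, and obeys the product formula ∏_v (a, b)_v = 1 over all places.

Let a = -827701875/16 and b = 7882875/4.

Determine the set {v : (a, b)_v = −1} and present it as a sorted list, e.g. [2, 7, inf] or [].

(a, b) ≡ (-3003, 715) mod (ℚ^×)²; places V = {2, 3, 5, 7, 11, 13, ∞}.
(a,b)_3: α=3, u≡1; β=2, v≡1 (mod 3); (1|3)=+1, (1|3)=+1; sign (−1)^0·+1^2·+1^3 = +1.
(a,b)_2: α=-4, β=-2; u≡5, v≡3 (mod 8); ε(u)ε(v)=0·1, αω(v)=-4·1, βω(u)=-2·1; sum ≡ 0  ⇒  +1.
(a,b)_∞: sgn(-3003)=−, sgn(715)=+, so +1.
(a,b)_11: α=1, u≡8; β=1, v≡2 (mod 11); (8|11)=-1, (2|11)=-1; sign (−1)^1·-1^1·-1^1 = -1.
(a,b)_13: α=1, u≡12; β=1, v≡4 (mod 13); (12|13)=+1, (4|13)=+1; sign (−1)^0·+1^1·+1^1 = +1.
(a,b)_5: α=4, u≡2; β=3, v≡2 (mod 5); (2|5)=-1, (2|5)=-1; sign (−1)^0·-1^3·-1^4 = -1.
(a,b)_7: α=3, u≡3; β=2, v≡2 (mod 7); (3|7)=-1, (2|7)=+1; sign (−1)^0·-1^2·+1^3 = +1.
|Ram(-3003, 715)| = 2, even; anisotropic at {5, 11}.

[5, 11]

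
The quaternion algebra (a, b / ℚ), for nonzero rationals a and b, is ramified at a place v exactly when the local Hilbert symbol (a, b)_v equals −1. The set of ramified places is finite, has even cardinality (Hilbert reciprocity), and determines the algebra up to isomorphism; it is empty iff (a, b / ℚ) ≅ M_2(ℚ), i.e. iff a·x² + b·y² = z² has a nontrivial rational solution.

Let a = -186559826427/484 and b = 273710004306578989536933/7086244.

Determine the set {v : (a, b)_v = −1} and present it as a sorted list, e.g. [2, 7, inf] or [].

[13, 19, 31, 37]

Mod squares: a ≡ -24647883, b ≡ 13. Check v ∈ {∞, 2, 3, 7, 11, 13, 19, 29, 31, 37}.
v=11: a=11^-2·(≡1), b=11^-6·(≡10) mod 11; (1|11)=+1, (10|11)=-1; (−1)^{-2·-6·5}·(+1)^-6·(-1)^-2 = +1.
v=19: a=19^1·(≡11), b=19^2·(≡8) mod 19; (11|19)=+1, (8|19)=-1; (−1)^{1·2·9}·(+1)^2·(-1)^1 = -1.
v=∞: -24647883 < 0 and 13 > 0  ⇒  (a,b)_∞ = +1.
v=2: v_2(a)=-2, v_2(b)=-2; units ≡ 5, 5 (mod 8); ε·ε+αω+βω = 0·0+-2·1+-2·1 ≡ 0  ⇒  (a,b)_2 = +1.
v=13: a=13^1·(≡7), b=13^3·(≡3) mod 13; (7|13)=-1, (3|13)=+1; (−1)^{1·3·6}·(-1)^3·(+1)^1 = -1.
v=37: a=37^1·(≡34), b=37^2·(≡2) mod 37; (34|37)=+1, (2|37)=-1; (−1)^{1·2·18}·(+1)^2·(-1)^1 = -1.
v=31: a=31^1·(≡15), b=31^2·(≡22) mod 31; (15|31)=-1, (22|31)=-1; (−1)^{1·2·15}·(-1)^2·(-1)^1 = -1.
v=3: a=3^3·(≡1), b=3^2·(≡1) mod 3; (1|3)=+1, (1|3)=+1; (−1)^{3·2·1}·(+1)^2·(+1)^3 = +1.
v=29: a=29^3·(≡24), b=29^6·(≡13) mod 29; (24|29)=+1, (13|29)=+1; (−1)^{3·6·14}·(+1)^6·(+1)^3 = +1.
v=7: a=7^0·(≡5), b=7^2·(≡5) mod 7; (5|7)=-1, (5|7)=-1; (−1)^{0·2·3}·(-1)^2·(-1)^0 = +1.
|Ram(-24647883, 13)| = 4, even; anisotropic at {13, 19, 31, 37}.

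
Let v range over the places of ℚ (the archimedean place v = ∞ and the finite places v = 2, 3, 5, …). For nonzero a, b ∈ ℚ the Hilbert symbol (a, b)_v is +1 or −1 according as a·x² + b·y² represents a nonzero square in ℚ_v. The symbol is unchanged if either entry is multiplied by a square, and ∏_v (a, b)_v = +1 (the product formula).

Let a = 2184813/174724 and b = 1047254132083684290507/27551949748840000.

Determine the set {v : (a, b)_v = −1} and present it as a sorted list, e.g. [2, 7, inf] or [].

(a, b) ≡ (37, 4403) mod (ℚ^×)²; places V = {2, 3, 5, 7, 11, 17, 19, 37, 41, ∞}.
(a,b)_17: α=0, u≡5; β=1, v≡16 (mod 17); (5|17)=-1, (16|17)=+1; sign (−1)^0·-1^1·+1^0 = -1.
(a,b)_5: α=0, u≡2; β=-4, v≡3 (mod 5); (2|5)=-1, (3|5)=-1; sign (−1)^0·-1^-4·-1^0 = +1.
(a,b)_19: α=-2, u≡13; β=-6, v≡8 (mod 19); (13|19)=-1, (8|19)=-1; sign (−1)^0·-1^-6·-1^-2 = +1.
(a,b)_7: α=0, u≡2; β=5, v≡5 (mod 7); (2|7)=+1, (5|7)=-1; sign (−1)^0·+1^5·-1^0 = +1.
(a,b)_3: α=10, u≡1; β=16, v≡2 (mod 3); (1|3)=+1, (2|3)=-1; sign (−1)^0·+1^16·-1^10 = +1.
(a,b)_37: α=1, u≡33; β=3, v≡23 (mod 37); (33|37)=+1, (23|37)=-1; sign (−1)^0·+1^3·-1^1 = -1.
(a,b)_∞: sgn(37)=+, sgn(4403)=+, so +1.
(a,b)_11: α=-2, u≡5; β=-4, v≡5 (mod 11); (5|11)=+1, (5|11)=+1; sign (−1)^0·+1^-4·+1^-2 = +1.
(a,b)_41: α=0, u≡2; β=2, v≡21 (mod 41); (2|41)=+1, (21|41)=+1; sign (−1)^0·+1^2·+1^0 = +1.
(a,b)_2: α=-2, β=-6; u≡5, v≡3 (mod 8); ε(u)ε(v)=0·1, αω(v)=-2·1, βω(u)=-6·1; sum ≡ 0  ⇒  +1.
Ram(37, 4403) = {17, 37}; no ℚ_17-point on the conic.

[17, 37]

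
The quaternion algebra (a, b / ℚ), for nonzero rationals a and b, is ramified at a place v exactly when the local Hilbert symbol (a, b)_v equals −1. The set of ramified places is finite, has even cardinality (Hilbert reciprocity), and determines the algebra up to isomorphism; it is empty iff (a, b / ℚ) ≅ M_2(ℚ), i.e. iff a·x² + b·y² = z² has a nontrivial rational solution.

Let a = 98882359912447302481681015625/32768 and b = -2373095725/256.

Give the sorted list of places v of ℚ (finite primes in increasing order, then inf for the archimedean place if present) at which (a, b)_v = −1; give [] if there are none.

[2, 11, 17, 19]

(a, b) ≡ (1575730, -1937221) mod (ℚ^×)²; places V = {2, 5, 7, 11, 13, 17, 19, 23, 31, ∞}.
(a,b)_19: α=4, u≡10; β=1, v≡14 (mod 19); (10|19)=-1, (14|19)=-1; sign (−1)^0·-1^1·-1^4 = -1.
(a,b)_11: α=4, u≡6; β=1, v≡6 (mod 11); (6|11)=-1, (6|11)=-1; sign (−1)^0·-1^1·-1^4 = -1.
(a,b)_23: α=3, u≡2; β=1, v≡21 (mod 23); (2|23)=+1, (21|23)=-1; sign (−1)^1·+1^1·-1^3 = +1.
(a,b)_7: α=2, u≡1; β=2, v≡1 (mod 7); (1|7)=+1, (1|7)=+1; sign (−1)^0·+1^2·+1^2 = +1.
(a,b)_5: α=7, u≡4; β=2, v≡1 (mod 5); (4|5)=+1, (1|5)=+1; sign (−1)^0·+1^2·+1^7 = +1.
(a,b)_2: α=-15, β=-8; u≡1, v≡3 (mod 8); ε(u)ε(v)=0·1, αω(v)=-15·1, βω(u)=-8·0; sum ≡ 1  ⇒  -1.
(a,b)_∞: sgn(1575730)=+, sgn(-1937221)=−, so +1.
(a,b)_13: α=3, u≡5; β=1, v≡5 (mod 13); (5|13)=-1, (5|13)=-1; sign (−1)^0·-1^1·-1^3 = +1.
(a,b)_31: α=3, u≡26; β=1, v≡10 (mod 31); (26|31)=-1, (10|31)=+1; sign (−1)^1·-1^1·+1^3 = +1.
(a,b)_17: α=1, u≡6; β=0, v≡14 (mod 17); (6|17)=-1, (14|17)=-1; sign (−1)^0·-1^0·-1^1 = -1.
Ram(1575730, -1937221) = {2, 11, 17, 19}; no ℚ_2-point on the conic.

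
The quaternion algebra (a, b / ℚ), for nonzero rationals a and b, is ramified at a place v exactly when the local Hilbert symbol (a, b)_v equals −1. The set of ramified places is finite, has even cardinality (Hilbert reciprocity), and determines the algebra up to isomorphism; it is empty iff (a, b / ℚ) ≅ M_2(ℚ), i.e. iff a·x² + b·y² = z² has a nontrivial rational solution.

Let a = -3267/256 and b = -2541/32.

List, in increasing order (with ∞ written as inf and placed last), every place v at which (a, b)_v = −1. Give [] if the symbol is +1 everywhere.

[2, inf]

(a, b) ≡ (-3, -42) mod (ℚ^×)²; places V = {2, 3, 7, 11, ∞}.
(a,b)_2: α=-8, β=-5; u≡5, v≡3 (mod 8); ε(u)ε(v)=0·1, αω(v)=-8·1, βω(u)=-5·1; sum ≡ 1  ⇒  -1.
(a,b)_∞: sgn(-3)=−, sgn(-42)=−, so -1.
(a,b)_7: α=0, u≡4; β=1, v≡2 (mod 7); (4|7)=+1, (2|7)=+1; sign (−1)^0·+1^1·+1^0 = +1.
(a,b)_3: α=3, u≡2; β=1, v≡1 (mod 3); (2|3)=-1, (1|3)=+1; sign (−1)^1·-1^1·+1^3 = +1.
(a,b)_11: α=2, u≡2; β=2, v≡10 (mod 11); (2|11)=-1, (10|11)=-1; sign (−1)^0·-1^2·-1^2 = +1.
(-3, -42 / ℚ) ramifies at {2, ∞}: a division algebra.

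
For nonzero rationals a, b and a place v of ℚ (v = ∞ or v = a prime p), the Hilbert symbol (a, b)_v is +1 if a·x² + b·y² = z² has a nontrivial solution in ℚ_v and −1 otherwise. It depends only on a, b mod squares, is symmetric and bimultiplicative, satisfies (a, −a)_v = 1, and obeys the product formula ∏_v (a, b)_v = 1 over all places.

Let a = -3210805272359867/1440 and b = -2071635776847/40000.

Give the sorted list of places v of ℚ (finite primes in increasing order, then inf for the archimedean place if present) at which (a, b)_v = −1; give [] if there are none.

(a, b) ≡ (-976430, -7) mod (ℚ^×)²; places V = {2, 3, 5, 7, 13, 29, 37, ∞}.
(a,b)_29: α=3, u≡16; β=2, v≡23 (mod 29); (16|29)=+1, (23|29)=+1; sign (−1)^0·+1^2·+1^3 = +1.
(a,b)_7: α=1, u≡3; β=1, v≡3 (mod 7); (3|7)=-1, (3|7)=-1; sign (−1)^1·-1^1·-1^1 = -1.
(a,b)_5: α=-1, u≡1; β=-4, v≡2 (mod 5); (1|5)=+1, (2|5)=-1; sign (−1)^0·+1^-4·-1^-1 = -1.
(a,b)_3: α=-2, u≡1; β=2, v≡2 (mod 3); (1|3)=+1, (2|3)=-1; sign (−1)^0·+1^2·-1^-2 = +1.
(a,b)_37: α=3, u≡9; β=2, v≡36 (mod 37); (9|37)=+1, (36|37)=+1; sign (−1)^0·+1^2·+1^3 = +1.
(a,b)_∞: sgn(-976430)=−, sgn(-7)=−, so -1.
(a,b)_2: α=-5, β=-6; u≡1, v≡1 (mod 8); ε(u)ε(v)=0·0, αω(v)=-5·0, βω(u)=-6·0; sum ≡ 0  ⇒  +1.
(a,b)_13: α=5, u≡3; β=4, v≡6 (mod 13); (3|13)=+1, (6|13)=-1; sign (−1)^0·+1^4·-1^5 = -1.
(-976430, -7 / ℚ) ramifies at {5, 7, 13, ∞}: a division algebra.

[5, 7, 13, inf]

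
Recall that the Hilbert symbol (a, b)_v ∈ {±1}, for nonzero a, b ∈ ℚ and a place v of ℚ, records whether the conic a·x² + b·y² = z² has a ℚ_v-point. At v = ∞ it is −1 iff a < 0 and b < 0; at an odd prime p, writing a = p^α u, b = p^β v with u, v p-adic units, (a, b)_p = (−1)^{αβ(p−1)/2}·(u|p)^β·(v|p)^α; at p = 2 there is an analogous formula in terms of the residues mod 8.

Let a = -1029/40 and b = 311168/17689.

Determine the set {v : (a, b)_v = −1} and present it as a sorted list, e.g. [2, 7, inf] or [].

[2, 3, 5, 11, 13, 17]

(a, b) ≡ (-210, 4862) mod (ℚ^×)²; places V = {2, 3, 5, 7, 11, 13, 17, 19, ∞}.
(a,b)_2: α=-3, β=7; u≡7, v≡7 (mod 8); ε(u)ε(v)=1·1, αω(v)=-3·0, βω(u)=7·0; sum ≡ 1  ⇒  -1.
(a,b)_∞: sgn(-210)=−, sgn(4862)=+, so +1.
(a,b)_17: α=0, u≡7; β=1, v≡7 (mod 17); (7|17)=-1, (7|17)=-1; sign (−1)^0·-1^1·-1^0 = -1.
(a,b)_13: α=0, u≡11; β=1, v≡9 (mod 13); (11|13)=-1, (9|13)=+1; sign (−1)^0·-1^1·+1^0 = -1.
(a,b)_5: α=-1, u≡2; β=0, v≡2 (mod 5); (2|5)=-1, (2|5)=-1; sign (−1)^0·-1^0·-1^-1 = -1.
(a,b)_11: α=0, u≡7; β=1, v≡7 (mod 11); (7|11)=-1, (7|11)=-1; sign (−1)^0·-1^1·-1^0 = -1.
(a,b)_3: α=1, u≡2; β=0, v≡2 (mod 3); (2|3)=-1, (2|3)=-1; sign (−1)^0·-1^0·-1^1 = -1.
(a,b)_7: α=3, u≡5; β=-2, v≡1 (mod 7); (5|7)=-1, (1|7)=+1; sign (−1)^0·-1^-2·+1^3 = +1.
(a,b)_19: α=0, u≡8; β=-2, v≡16 (mod 19); (8|19)=-1, (16|19)=+1; sign (−1)^0·-1^-2·+1^0 = +1.
|Ram(-210, 4862)| = 6, even; anisotropic at {2, 3, 5, 11, 13, 17}.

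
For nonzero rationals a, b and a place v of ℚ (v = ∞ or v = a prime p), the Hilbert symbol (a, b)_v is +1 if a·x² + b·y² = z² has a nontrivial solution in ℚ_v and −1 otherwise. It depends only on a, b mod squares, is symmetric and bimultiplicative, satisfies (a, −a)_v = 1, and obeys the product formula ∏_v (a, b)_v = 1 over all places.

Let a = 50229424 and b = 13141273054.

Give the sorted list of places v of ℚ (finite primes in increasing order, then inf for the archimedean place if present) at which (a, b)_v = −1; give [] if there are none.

(a, b) ≡ (3139339, 506974) mod (ℚ^×)²; places V = {2, 7, 13, 17, 23, 31, 37, ∞}.
(a,b)_7: α=1, u≡2; β=2, v≡3 (mod 7); (2|7)=+1, (3|7)=-1; sign (−1)^0·+1^2·-1^1 = -1.
(a,b)_∞: sgn(3139339)=+, sgn(506974)=+, so +1.
(a,b)_2: α=4, β=1; u≡3, v≡7 (mod 8); ε(u)ε(v)=1·1, αω(v)=4·0, βω(u)=1·1; sum ≡ 0  ⇒  +1.
(a,b)_37: α=1, u≡22; β=1, v≡30 (mod 37); (22|37)=-1, (30|37)=+1; sign (−1)^0·-1^1·+1^1 = -1.
(a,b)_13: α=0, u≡11; β=1, v≡2 (mod 13); (11|13)=-1, (2|13)=-1; sign (−1)^0·-1^1·-1^0 = -1.
(a,b)_17: α=1, u≡4; β=1, v≡1 (mod 17); (4|17)=+1, (1|17)=+1; sign (−1)^0·+1^1·+1^1 = +1.
(a,b)_31: α=1, u≡27; β=1, v≡23 (mod 31); (27|31)=-1, (23|31)=-1; sign (−1)^1·-1^1·-1^1 = -1.
(a,b)_23: α=1, u≡15; β=2, v≡1 (mod 23); (15|23)=-1, (1|23)=+1; sign (−1)^0·-1^2·+1^1 = +1.
|Ram(3139339, 506974)| = 4, even; anisotropic at {7, 13, 31, 37}.

[7, 13, 31, 37]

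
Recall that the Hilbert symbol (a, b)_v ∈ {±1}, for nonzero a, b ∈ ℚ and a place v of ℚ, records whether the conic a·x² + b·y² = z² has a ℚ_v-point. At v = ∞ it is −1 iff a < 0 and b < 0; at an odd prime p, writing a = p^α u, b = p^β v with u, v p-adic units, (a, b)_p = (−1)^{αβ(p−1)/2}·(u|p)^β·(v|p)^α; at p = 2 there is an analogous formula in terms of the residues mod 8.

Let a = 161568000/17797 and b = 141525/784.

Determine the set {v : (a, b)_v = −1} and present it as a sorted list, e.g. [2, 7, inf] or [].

(a, b) ≡ (36465, 629) mod (ℚ^×)²; places V = {2, 3, 5, 7, 11, 13, 17, 37, ∞}.
(a,b)_2: α=8, β=-4; u≡1, v≡5 (mod 8); ε(u)ε(v)=0·0, αω(v)=8·1, βω(u)=-4·0; sum ≡ 0  ⇒  +1.
(a,b)_17: α=1, u≡10; β=1, v≡6 (mod 17); (10|17)=-1, (6|17)=-1; sign (−1)^0·-1^1·-1^1 = +1.
(a,b)_37: α=-2, u≡2; β=1, v≡2 (mod 37); (2|37)=-1, (2|37)=-1; sign (−1)^0·-1^1·-1^-2 = -1.
(a,b)_11: α=1, u≡3; β=0, v≡7 (mod 11); (3|11)=+1, (7|11)=-1; sign (−1)^0·+1^0·-1^1 = -1.
(a,b)_5: α=3, u≡2; β=2, v≡4 (mod 5); (2|5)=-1, (4|5)=+1; sign (−1)^0·-1^2·+1^3 = +1.
(a,b)_3: α=3, u≡2; β=2, v≡2 (mod 3); (2|3)=-1, (2|3)=-1; sign (−1)^0·-1^2·-1^3 = -1.
(a,b)_∞: sgn(36465)=+, sgn(629)=+, so +1.
(a,b)_7: α=0, u≡2; β=-2, v≡3 (mod 7); (2|7)=+1, (3|7)=-1; sign (−1)^0·+1^-2·-1^0 = +1.
(a,b)_13: α=-1, u≡12; β=0, v≡5 (mod 13); (12|13)=+1, (5|13)=-1; sign (−1)^0·+1^0·-1^-1 = -1.
|Ram(36465, 629)| = 4, even; anisotropic at {3, 11, 13, 37}.

[3, 11, 13, 37]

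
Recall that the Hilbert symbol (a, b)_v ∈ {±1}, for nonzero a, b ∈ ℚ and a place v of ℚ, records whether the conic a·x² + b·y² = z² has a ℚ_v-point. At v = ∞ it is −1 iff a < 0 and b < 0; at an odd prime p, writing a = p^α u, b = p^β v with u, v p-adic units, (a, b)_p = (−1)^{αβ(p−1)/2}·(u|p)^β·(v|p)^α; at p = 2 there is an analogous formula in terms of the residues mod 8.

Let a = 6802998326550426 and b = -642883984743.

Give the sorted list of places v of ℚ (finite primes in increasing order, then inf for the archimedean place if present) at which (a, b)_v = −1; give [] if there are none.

(a, b) ≡ (45066, -87087) mod (ℚ^×)²; places V = {2, 3, 7, 11, 13, 19, 29, 37, ∞}.
(a,b)_13: α=4, u≡6; β=3, v≡9 (mod 13); (6|13)=-1, (9|13)=+1; sign (−1)^0·-1^3·+1^4 = -1.
(a,b)_∞: sgn(45066)=+, sgn(-87087)=−, so +1.
(a,b)_19: α=2, u≡7; β=2, v≡7 (mod 19); (7|19)=+1, (7|19)=+1; sign (−1)^0·+1^2·+1^2 = +1.
(a,b)_3: α=1, u≡1; β=1, v≡2 (mod 3); (1|3)=+1, (2|3)=-1; sign (−1)^1·+1^1·-1^1 = +1.
(a,b)_37: α=1, u≡3; β=0, v≡4 (mod 37); (3|37)=+1, (4|37)=+1; sign (−1)^0·+1^0·+1^1 = +1.
(a,b)_2: α=1, β=0; u≡5, v≡1 (mod 8); ε(u)ε(v)=0·0, αω(v)=1·0, βω(u)=0·1; sum ≡ 0  ⇒  +1.
(a,b)_7: α=1, u≡3; β=1, v≡5 (mod 7); (3|7)=-1, (5|7)=-1; sign (−1)^1·-1^1·-1^1 = -1.
(a,b)_29: α=1, u≡27; β=1, v≡9 (mod 29); (27|29)=-1, (9|29)=+1; sign (−1)^0·-1^1·+1^1 = -1.
(a,b)_11: α=4, u≡10; β=3, v≡9 (mod 11); (10|11)=-1, (9|11)=+1; sign (−1)^0·-1^3·+1^4 = -1.
|Ram(45066, -87087)| = 4, even; anisotropic at {7, 11, 13, 29}.

[7, 11, 13, 29]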